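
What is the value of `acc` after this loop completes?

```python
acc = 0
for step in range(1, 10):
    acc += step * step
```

Sum of squares 1² to 9² = 285
`acc` takes the values: 0 → 1 → 5 → 14 → 30 → 55 → 91 → 140 → 204 → 285

Answer: 285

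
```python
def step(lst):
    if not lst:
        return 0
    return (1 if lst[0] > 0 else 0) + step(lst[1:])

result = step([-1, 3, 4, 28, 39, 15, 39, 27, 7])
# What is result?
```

Count of positive elements in [-1, 3, 4, 28, 39, 15, 39, 27, 7] = 8

Answer: 8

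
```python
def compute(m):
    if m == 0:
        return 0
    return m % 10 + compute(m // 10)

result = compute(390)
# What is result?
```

Sum of digits of 390: 0 + 9 + 3 = 12

Answer: 12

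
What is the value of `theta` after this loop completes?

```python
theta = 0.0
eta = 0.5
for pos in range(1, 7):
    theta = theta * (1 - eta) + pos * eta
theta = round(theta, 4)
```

Moving average with lr=0.5
`theta` takes the values: 0.0 → 0.5 → 1.25 → 2.125 → 3.0625 → 4.03125 → 5.015625 → 5.0156

Answer: 5.0156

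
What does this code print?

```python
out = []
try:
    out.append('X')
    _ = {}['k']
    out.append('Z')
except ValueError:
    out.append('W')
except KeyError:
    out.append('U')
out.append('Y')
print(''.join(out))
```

Execution trace: 'X' (try body) → 'U' (except KeyError) → 'Y' (after the try/except). Output: XUY

Answer: XUY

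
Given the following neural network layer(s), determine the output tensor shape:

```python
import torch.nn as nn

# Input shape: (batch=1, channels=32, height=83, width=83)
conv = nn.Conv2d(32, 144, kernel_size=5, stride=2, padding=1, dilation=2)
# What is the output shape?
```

Input: (1, 32, 83, 83) -> Output: (1, 144, 39, 39)

Answer: (1, 144, 39, 39)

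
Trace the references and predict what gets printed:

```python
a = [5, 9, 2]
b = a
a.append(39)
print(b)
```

Key concept: basic list aliasing.
Step by step:
`a = [5, 9, 2]` → a = [5, 9, 2]
`b = a` → b = [5, 9, 2] (same object as a)
`a.append(39)` → a = [5, 9, 2, 39] (same object as b); b = [5, 9, 2, 39] (same object as a)
`print(b)` → prints [5, 9, 2, 39]

Answer: [5, 9, 2, 39]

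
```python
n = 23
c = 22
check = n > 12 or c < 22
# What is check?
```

Trace:
`n = 23` → n = 23
`c = 22` → c = 22
`check = n > 12 or c < 22` → check = True
So check = True

Answer: True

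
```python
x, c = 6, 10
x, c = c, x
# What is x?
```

Trace:
`x, c = 6, 10` → x = 6; c = 10
`x, c = c, x` → x = 10; c = 6
So x = 10

Answer: 10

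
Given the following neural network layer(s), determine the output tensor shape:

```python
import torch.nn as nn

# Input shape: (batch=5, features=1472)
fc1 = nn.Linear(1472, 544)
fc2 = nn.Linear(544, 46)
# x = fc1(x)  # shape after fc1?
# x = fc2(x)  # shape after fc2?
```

Input: (5, 1472) -> after fc1: (5, 544) -> Output: (5, 46)

Answer: (5, 46)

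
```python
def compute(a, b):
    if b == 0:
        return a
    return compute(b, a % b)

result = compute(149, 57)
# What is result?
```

compute(149, 57) -> compute(57, 35) -> compute(35, 22) -> compute(22, 13) -> compute(13, 9) -> compute(9, 4) -> compute(4, 1) -> compute(1, 0) -> 1

Answer: 1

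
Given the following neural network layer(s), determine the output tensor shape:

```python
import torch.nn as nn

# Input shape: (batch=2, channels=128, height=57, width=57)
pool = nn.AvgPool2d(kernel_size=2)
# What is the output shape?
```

Input: (2, 128, 57, 57) -> Output: (2, 128, 28, 28)

Answer: (2, 128, 28, 28)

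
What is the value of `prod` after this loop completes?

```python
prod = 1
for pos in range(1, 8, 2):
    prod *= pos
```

Product of 1, 3, 5, ... up to 7
`prod` takes the values: 1 → 3 → 15 → 105

Answer: 105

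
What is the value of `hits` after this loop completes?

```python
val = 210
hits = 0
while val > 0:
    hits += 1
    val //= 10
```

Count digits by repeated division by 10
`hits` takes the values: 0 → 1 → 2 → 3

Answer: 3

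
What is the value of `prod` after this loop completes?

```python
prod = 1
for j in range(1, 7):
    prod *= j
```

6! = 720
`prod` takes the values: 1 → 2 → 6 → 24 → 120 → 720

Answer: 720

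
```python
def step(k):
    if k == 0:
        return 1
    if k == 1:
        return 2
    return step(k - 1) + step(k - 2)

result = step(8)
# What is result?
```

Build up from base cases: step(0)=1, step(1)=2, step(2)=3, step(3)=5, step(4)=8, step(5)=13, step(6)=21, ..., step(8)=55

Answer: 55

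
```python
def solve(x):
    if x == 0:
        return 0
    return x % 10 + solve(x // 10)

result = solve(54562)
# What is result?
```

Sum of digits of 54562: 2 + 6 + 5 + 4 + 5 = 22

Answer: 22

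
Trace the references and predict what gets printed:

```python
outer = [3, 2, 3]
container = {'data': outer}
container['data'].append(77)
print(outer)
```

Key concept: dict holds reference to list.
Step by step:
`outer = [3, 2, 3]` → outer = [3, 2, 3]
`container = {'data': outer}` → container = {'data': [3, 2, 3]}
`container['data'].append(77)` → outer = [3, 2, 3, 77]; container = {'data': [3, 2, 3, 77]}
`print(outer)` → prints [3, 2, 3, 77]

Answer: [3, 2, 3, 77]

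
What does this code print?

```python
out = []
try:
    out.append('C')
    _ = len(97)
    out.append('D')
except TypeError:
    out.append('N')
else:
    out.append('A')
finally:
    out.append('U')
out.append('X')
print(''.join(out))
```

Execution trace: 'C' (try body) → 'N' (except TypeError) → 'U' (finally) → 'X' (after the try/except). Output: CNUX

Answer: CNUX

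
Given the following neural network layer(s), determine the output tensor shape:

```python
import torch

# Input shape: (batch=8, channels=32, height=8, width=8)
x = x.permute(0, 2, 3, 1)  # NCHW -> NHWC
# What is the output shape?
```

Input: (8, 32, 8, 8) -> Output: (8, 8, 8, 32)

Answer: (8, 8, 8, 32)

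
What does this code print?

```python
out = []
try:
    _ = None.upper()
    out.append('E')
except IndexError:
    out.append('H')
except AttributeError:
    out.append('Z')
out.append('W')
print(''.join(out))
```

Execution trace: 'Z' (except AttributeError) → 'W' (after the try/except). Output: ZW

Answer: ZW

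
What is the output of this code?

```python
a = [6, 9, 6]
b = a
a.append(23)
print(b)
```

Key concept: basic list aliasing.
Step by step:
`a = [6, 9, 6]` → a = [6, 9, 6]
`b = a` → b = [6, 9, 6] (same object as a)
`a.append(23)` → a = [6, 9, 6, 23] (same object as b); b = [6, 9, 6, 23] (same object as a)
`print(b)` → prints [6, 9, 6, 23]

Answer: [6, 9, 6, 23]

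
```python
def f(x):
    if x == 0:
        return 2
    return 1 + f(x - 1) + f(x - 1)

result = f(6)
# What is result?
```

f(x) = 1 + 2·f(x-1), f(0)=2. Closed form: (2+1)·2^6 - 1 = 191.

Answer: 191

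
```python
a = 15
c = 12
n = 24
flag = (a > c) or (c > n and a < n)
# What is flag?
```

Trace:
`a = 15` → a = 15
`c = 12` → c = 12
`n = 24` → n = 24
`flag = (a > c) or (c > n and a < n)` → flag = True
So flag = True

Answer: True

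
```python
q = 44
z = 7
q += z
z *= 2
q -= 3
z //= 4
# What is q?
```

Trace:
`q = 44` → q = 44
`z = 7` → z = 7
`q += z` → q = 51
`z *= 2` → z = 14
`q -= 3` → q = 48
`z //= 4` → z = 3
So q = 48

Answer: 48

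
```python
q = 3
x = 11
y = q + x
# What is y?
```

Trace:
`q = 3` → q = 3
`x = 11` → x = 11
`y = q + x` → y = 14
So y = 14

Answer: 14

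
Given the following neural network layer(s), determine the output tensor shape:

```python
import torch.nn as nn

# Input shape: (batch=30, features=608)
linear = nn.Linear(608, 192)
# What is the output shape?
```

Input: (30, 608) -> Output: (30, 192)

Answer: (30, 192)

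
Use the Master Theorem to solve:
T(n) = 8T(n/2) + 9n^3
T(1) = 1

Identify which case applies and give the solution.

a=8, b=2, f(n)=9n^3. log_2(8) = 3. Since c=3 = 3, Case 2 applies: T(n) = Θ(n^log_b(a) · log n) = O(n^3 log n).

Answer: O(n^3 log n) - Case 2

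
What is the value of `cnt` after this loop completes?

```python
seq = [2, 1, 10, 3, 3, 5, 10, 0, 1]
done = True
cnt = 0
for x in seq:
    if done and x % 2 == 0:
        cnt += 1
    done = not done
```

Count even values at even positions
`cnt` takes the values: 0 → 1 → 2 → 3

Answer: 3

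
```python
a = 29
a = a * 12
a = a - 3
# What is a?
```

Trace:
`a = 29` → a = 29
`a = a * 12` → a = 348
`a = a - 3` → a = 345
So a = 345

Answer: 345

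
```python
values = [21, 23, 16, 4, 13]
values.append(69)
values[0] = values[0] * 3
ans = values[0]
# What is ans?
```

Trace:
`values = [21, 23, 16, 4, 13]` → values = [21, 23, 16, 4, 13]
`values.append(69)` → values = [21, 23, 16, 4, 13, 69]
`values[0] = values[0] * 3` → values = [63, 23, 16, 4, 13, 69]
`ans = values[0]` → ans = 63
So ans = 63

Answer: 63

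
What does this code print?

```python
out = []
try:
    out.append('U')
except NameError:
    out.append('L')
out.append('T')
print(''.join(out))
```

Execution trace: 'U' (try body, no exception) → 'T' (after the try/except). Output: UT

Answer: UT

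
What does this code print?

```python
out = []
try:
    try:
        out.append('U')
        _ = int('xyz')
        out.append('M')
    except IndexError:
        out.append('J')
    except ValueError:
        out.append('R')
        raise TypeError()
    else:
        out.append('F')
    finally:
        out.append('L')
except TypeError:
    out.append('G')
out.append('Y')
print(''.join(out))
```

Execution trace: 'U' (inner try body) → 'R' (inner except ValueError) → 'L' (inner finally) → 'G' (outer except TypeError) → 'Y' (after the try/except). Output: URLGY

Answer: URLGY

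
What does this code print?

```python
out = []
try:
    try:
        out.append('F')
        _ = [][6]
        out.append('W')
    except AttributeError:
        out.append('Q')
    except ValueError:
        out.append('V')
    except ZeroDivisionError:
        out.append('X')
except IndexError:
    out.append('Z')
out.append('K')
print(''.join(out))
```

Execution trace: 'F' (try body) → 'Z' (outer except IndexError) → 'K' (after the try/except). Output: FZK

Answer: FZK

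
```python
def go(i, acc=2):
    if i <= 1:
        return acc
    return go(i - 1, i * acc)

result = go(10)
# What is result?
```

Accumulator trace (n, acc): (10, 2) -> (9, 20) -> (8, 180) -> (7, 1440) -> (6, 10080) -> (5, 60480) -> (4, 302400) -> (3, 1209600) -> (2, 3628800) -> (1, 7257600) -> return 7257600

Answer: 7257600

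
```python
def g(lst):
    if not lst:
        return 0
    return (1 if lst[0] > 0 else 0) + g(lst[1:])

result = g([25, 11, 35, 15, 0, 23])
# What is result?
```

Count of positive elements in [25, 11, 35, 15, 0, 23] = 5

Answer: 5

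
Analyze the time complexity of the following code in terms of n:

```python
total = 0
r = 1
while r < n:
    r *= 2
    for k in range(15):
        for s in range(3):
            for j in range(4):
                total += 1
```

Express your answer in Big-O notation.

Each loop level contributes: log n × 1 × 1 × 1. Multiplying the contributions gives O(log n).

Answer: O(log n)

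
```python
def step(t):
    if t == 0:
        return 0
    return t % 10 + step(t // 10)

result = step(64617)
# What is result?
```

Sum of digits of 64617: 7 + 1 + 6 + 4 + 6 = 24

Answer: 24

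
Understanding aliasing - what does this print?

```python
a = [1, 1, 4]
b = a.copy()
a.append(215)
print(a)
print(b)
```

Key concept: list.copy() creates independent copy.
Step by step:
`a = [1, 1, 4]` → a = [1, 1, 4]
`b = a.copy()` → b = [1, 1, 4]
`a.append(215)` → a = [1, 1, 4, 215]
`print(a)` → prints [1, 1, 4, 215]
`print(b)` → prints [1, 1, 4]

Answer:
[1, 1, 4, 215]
[1, 1, 4]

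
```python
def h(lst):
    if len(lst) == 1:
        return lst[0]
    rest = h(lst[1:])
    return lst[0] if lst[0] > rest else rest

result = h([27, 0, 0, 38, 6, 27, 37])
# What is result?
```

Recursive max over [27, 0, 0, 38, 6, 27, 37] = 38

Answer: 38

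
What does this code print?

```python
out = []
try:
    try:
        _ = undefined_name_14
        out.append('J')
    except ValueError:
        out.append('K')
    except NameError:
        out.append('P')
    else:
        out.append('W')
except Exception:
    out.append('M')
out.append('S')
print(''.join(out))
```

Execution trace: 'P' (inner except NameError) → 'S' (after the try/except). Output: PS

Answer: PS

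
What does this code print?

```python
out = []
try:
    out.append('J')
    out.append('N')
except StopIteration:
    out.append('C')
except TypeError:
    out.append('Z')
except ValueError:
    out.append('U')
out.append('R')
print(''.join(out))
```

Execution trace: 'J' (try body) → 'N' (try body, no exception) → 'R' (after the try/except). Output: JNR

Answer: JNR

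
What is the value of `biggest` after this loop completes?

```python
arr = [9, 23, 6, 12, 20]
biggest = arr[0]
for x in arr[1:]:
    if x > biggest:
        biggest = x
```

Maximum of [9, 23, 6, 12, 20]
`biggest` takes the values: 9 → 23

Answer: 23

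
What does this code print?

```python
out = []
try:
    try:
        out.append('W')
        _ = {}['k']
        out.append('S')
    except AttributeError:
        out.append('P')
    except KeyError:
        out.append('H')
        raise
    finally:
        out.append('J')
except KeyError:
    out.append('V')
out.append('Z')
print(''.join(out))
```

Execution trace: 'W' (inner try body) → 'H' (inner except KeyError) → 'J' (inner finally) → 'V' (outer except KeyError) → 'Z' (after the try/except). Output: WHJVZ

Answer: WHJVZ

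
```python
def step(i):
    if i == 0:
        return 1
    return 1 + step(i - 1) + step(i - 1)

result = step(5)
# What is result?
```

step(i) = 1 + 2·step(i-1), step(0)=1. Closed form: (1+1)·2^5 - 1 = 63.

Answer: 63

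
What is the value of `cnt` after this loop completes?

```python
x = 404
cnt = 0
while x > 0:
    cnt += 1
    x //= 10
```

Count digits by repeated division by 10
`cnt` takes the values: 0 → 1 → 2 → 3

Answer: 3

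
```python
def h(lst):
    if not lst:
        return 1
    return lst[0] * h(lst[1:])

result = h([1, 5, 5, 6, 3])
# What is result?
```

Product over [1, 5, 5, 6, 3] = 1 * 5 * 5 * 6 * 3 = 450

Answer: 450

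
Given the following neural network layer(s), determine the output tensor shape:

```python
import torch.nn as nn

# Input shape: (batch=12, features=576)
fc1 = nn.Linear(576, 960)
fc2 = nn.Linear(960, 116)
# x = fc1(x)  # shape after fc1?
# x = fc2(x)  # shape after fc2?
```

Input: (12, 576) -> after fc1: (12, 960) -> Output: (12, 116)

Answer: (12, 116)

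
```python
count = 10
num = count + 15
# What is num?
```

Trace:
`count = 10` → count = 10
`num = count + 15` → num = 25
So num = 25

Answer: 25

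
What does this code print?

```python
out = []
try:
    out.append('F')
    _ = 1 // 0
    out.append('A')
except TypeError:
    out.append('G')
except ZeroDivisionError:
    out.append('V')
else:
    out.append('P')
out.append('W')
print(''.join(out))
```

Execution trace: 'F' (try body) → 'V' (except ZeroDivisionError) → 'W' (after the try/except). Output: FVW

Answer: FVW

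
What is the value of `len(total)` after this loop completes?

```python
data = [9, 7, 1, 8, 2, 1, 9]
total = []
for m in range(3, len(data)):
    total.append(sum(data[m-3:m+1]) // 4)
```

Number of 4-element averages
`total` takes the values: [] → [6] → [6, 4] → [6, 4, 3] → [6, 4, 3, 5]
So `len(total)` = 4

Answer: 4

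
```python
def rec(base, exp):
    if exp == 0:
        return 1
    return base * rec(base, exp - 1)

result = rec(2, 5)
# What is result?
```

rec(2, 5) = 2 * 2 * 2 * 2 * 2 = 32

Answer: 32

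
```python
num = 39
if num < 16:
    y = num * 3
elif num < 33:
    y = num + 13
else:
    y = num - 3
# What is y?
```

Trace:
`num = 39` → num = 39
`if num < 16: ...` → num < 16 is False, num < 33 is False, take else branch → y = 36
So y = 36

Answer: 36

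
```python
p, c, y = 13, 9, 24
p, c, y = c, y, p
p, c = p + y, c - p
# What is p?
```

Trace:
`p, c, y = 13, 9, 24` → p = 13; c = 9; y = 24
`p, c, y = c, y, p` → p = 9; c = 24; y = 13
`p, c = p + y, c - p` → p = 22; c = 15
So p = 22

Answer: 22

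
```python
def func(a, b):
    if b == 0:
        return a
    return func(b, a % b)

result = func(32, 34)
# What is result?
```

func(32, 34) -> func(34, 32) -> func(32, 2) -> func(2, 0) -> 2

Answer: 2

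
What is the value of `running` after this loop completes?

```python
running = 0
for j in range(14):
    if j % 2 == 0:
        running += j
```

Sum of even numbers 0 to 13
`running` takes the values: 0 → 2 → 6 → 12 → 20 → 30 → 42

Answer: 42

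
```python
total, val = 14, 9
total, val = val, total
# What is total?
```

Trace:
`total, val = 14, 9` → total = 14; val = 9
`total, val = val, total` → total = 9; val = 14
So total = 9

Answer: 9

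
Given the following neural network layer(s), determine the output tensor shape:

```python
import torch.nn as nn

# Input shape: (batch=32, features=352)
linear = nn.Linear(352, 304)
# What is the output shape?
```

Input: (32, 352) -> Output: (32, 304)

Answer: (32, 304)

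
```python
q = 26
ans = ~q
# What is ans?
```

Trace:
`q = 26` → q = 26
`ans = ~q` → ans = -27
So ans = -27

Answer: -27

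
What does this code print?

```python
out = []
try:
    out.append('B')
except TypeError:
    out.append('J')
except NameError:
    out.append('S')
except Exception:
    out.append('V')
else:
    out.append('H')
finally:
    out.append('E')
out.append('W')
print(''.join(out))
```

Execution trace: 'B' (try body, no exception) → 'H' (else) → 'E' (finally) → 'W' (after the try/except). Output: BHEW

Answer: BHEW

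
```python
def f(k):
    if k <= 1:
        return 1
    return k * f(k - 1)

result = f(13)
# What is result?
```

f(13) = 13 * 12 * 11 * 10 * 9 * 8 * 7 * 6 * 5 * 4 * 3 * 2 * 1 = 6227020800

Answer: 6227020800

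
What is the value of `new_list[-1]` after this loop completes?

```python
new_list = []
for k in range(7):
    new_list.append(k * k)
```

Last element of squares 0 to 6
`new_list` takes the values: [] → [0] → [0, 1] → [0, 1, 4] → [0, 1, 4, 9] → [0, 1, 4, 9, 16] → [0, 1, 4, 9, 16, 25] → [0, 1, 4, 9, 16, 25, 36]
So `new_list[-1]` = 36

Answer: 36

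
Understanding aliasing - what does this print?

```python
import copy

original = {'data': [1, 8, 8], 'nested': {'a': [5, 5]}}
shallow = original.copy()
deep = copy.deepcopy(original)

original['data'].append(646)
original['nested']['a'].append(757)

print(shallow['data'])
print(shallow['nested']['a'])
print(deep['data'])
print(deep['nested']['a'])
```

Key concept: comparing shallow vs deep copy.
Step by step:
`original = {'data': [1, 8, 8], 'nested': {'a': [5, 5]}}` → original = {'data': [1, 8, 8], 'nested': {'a': [5, 5]}}
`shallow = original.copy()` → shallow = {'data': [1, 8, 8], 'nested': {'a': [5, 5]}}
`deep = copy.deepcopy(original)` → deep = {'data': [1, 8, 8], 'nested': {'a': [5, 5]}}
`original['data'].append(646)` → original = {'data': [1, 8, 8, 646], 'nested': {'a': [5, 5]}}; shallow = {'data': [1, 8, 8, 646], 'nested': {'a': [5, 5]}}
`original['nested']['a'].append(757)` → original = {'data': [1, 8, 8, 646], 'nested': {'a': [5, 5, 757]}}; shallow = {'data': [1, 8, 8, 646], 'nested': {'a': [5, 5, 757]}}
`print(shallow['data'])` → prints [1, 8, 8, 646]
`print(shallow['nested']['a'])` → prints [5, 5, 757]
`print(deep['data'])` → prints [1, 8, 8]
`print(deep['nested']['a'])` → prints [5, 5]

Answer:
[1, 8, 8, 646]
[5, 5, 757]
[1, 8, 8]
[5, 5]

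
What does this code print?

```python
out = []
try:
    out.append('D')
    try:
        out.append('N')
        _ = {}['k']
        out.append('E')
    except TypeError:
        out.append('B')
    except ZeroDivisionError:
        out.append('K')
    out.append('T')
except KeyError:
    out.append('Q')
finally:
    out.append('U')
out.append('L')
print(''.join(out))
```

Execution trace: 'D' (try body) → 'N' (inner try body) → 'Q' (except KeyError) → 'U' (finally) → 'L' (after the try/except). Output: DNQUL

Answer: DNQUL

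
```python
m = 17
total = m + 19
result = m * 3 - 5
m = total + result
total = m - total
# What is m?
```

Trace:
`m = 17` → m = 17
`total = m + 19` → total = 36
`result = m * 3 - 5` → result = 46
`m = total + result` → m = 82
`total = m - total` → total = 46
So m = 82

Answer: 82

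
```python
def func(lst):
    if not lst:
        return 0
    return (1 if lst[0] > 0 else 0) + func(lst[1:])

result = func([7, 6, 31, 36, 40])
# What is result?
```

Count of positive elements in [7, 6, 31, 36, 40] = 5

Answer: 5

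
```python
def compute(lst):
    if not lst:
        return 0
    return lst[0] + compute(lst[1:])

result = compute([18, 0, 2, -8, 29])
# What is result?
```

18 + 0 + 2 + (-8) + 29 + 0 = 41

Answer: 41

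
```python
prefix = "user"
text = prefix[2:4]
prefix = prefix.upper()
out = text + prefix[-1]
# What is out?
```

Trace:
`prefix = "user"` → prefix = 'user'
`text = prefix[2:4]` → text = 'er'
`prefix = prefix.upper()` → prefix = 'USER'
`out = text + prefix[-1]` → out = 'erR'
So out = 'erR'

Answer: 'erR'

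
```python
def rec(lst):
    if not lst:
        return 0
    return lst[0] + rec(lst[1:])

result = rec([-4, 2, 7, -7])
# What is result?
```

(-4) + 2 + 7 + (-7) + 0 = -2

Answer: -2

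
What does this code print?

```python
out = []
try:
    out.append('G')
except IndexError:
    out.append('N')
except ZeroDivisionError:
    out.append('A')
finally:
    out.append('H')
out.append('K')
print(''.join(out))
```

Execution trace: 'G' (try body, no exception) → 'H' (finally) → 'K' (after the try/except). Output: GHK

Answer: GHK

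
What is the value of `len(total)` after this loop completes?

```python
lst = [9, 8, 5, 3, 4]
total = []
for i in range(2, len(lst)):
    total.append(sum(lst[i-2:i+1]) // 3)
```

Number of 3-element averages
`total` takes the values: [] → [7] → [7, 5] → [7, 5, 4]
So `len(total)` = 3

Answer: 3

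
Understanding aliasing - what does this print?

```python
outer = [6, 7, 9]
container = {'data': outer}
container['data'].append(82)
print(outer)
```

Key concept: dict holds reference to list.
Step by step:
`outer = [6, 7, 9]` → outer = [6, 7, 9]
`container = {'data': outer}` → container = {'data': [6, 7, 9]}
`container['data'].append(82)` → outer = [6, 7, 9, 82]; container = {'data': [6, 7, 9, 82]}
`print(outer)` → prints [6, 7, 9, 82]

Answer: [6, 7, 9, 82]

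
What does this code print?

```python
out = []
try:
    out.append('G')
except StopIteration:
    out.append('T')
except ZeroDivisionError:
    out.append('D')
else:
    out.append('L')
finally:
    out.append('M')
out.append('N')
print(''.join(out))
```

Execution trace: 'G' (try body, no exception) → 'L' (else) → 'M' (finally) → 'N' (after the try/except). Output: GLMN

Answer: GLMN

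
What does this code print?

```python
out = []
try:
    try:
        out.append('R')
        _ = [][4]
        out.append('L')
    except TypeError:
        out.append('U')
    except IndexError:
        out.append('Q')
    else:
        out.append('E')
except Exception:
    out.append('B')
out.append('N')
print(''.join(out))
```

Execution trace: 'R' (inner try body) → 'Q' (inner except IndexError) → 'N' (after the try/except). Output: RQN

Answer: RQN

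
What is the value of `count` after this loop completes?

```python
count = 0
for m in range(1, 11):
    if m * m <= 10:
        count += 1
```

Count numbers where m² ≤ 10
`count` takes the values: 0 → 1 → 2 → 3

Answer: 3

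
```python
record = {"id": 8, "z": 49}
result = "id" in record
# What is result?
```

Trace:
`record = {"id": 8, "z": 49}` → record = {'id': 8, 'z': 49}
`result = "id" in record` → result = True
So result = True

Answer: True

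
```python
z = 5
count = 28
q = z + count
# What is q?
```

Trace:
`z = 5` → z = 5
`count = 28` → count = 28
`q = z + count` → q = 33
So q = 33

Answer: 33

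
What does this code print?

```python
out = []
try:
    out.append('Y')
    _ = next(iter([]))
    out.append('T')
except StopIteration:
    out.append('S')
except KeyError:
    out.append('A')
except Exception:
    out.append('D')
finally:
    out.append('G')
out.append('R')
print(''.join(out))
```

Execution trace: 'Y' (try body) → 'S' (except StopIteration) → 'G' (finally) → 'R' (after the try/except). Output: YSGR

Answer: YSGR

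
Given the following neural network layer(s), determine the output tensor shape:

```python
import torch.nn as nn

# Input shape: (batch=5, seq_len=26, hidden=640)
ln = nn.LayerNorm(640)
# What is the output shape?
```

Input: (5, 26, 640) -> Output: (5, 26, 640)

Answer: (5, 26, 640)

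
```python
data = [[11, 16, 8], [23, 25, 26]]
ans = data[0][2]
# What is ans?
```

Trace:
`data = [[11, 16, 8], [23, 25, 26]]` → data = [[11, 16, 8], [23, 25, 26]]
`ans = data[0][2]` → ans = 8
So ans = 8

Answer: 8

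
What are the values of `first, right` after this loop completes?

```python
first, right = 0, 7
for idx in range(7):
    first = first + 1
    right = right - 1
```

first goes 0→7, right goes 7→0
`first, right` takes the values: (0, 7) → (1, 7) → (1, 6) → (2, 6) → (2, 5) → (3, 5) → (3, 4) → (4, 4) → (4, 3) → (5, 3) → (5, 2) → (6, 2) → (6, 1) → (7, 1) → (7, 0)

Answer: 7, 0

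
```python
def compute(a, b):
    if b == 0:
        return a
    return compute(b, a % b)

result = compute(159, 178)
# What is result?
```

compute(159, 178) -> compute(178, 159) -> compute(159, 19) -> compute(19, 7) -> compute(7, 5) -> compute(5, 2) -> compute(2, 1) -> compute(1, 0) -> 1

Answer: 1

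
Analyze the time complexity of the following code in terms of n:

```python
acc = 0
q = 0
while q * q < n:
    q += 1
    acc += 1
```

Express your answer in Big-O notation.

Each loop level contributes: √n. Multiplying the contributions gives O(√n).

Answer: O(√n)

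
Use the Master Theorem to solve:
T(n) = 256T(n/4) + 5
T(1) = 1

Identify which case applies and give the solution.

a=256, b=4, f(n)=5. log_4(256) = 4. Since c=0 < 4, Case 1 applies: T(n) = Θ(n^log_b(a)) = O(n^4).

Answer: O(n^4) - Case 1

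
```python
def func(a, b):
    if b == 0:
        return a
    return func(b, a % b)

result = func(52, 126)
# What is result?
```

func(52, 126) -> func(126, 52) -> func(52, 22) -> func(22, 8) -> func(8, 6) -> func(6, 2) -> func(2, 0) -> 2

Answer: 2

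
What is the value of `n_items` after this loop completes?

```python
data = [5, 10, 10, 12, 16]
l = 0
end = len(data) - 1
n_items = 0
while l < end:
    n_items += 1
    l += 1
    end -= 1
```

Iterations until pointers meet (list length 5)
`n_items` takes the values: 0 → 1 → 2

Answer: 2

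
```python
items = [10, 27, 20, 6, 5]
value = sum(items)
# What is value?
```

Trace:
`items = [10, 27, 20, 6, 5]` → items = [10, 27, 20, 6, 5]
`value = sum(items)` → value = 68
So value = 68

Answer: 68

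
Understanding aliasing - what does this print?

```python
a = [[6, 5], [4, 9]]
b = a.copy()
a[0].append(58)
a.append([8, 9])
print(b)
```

Key concept: shallow copy with nested lists.
Step by step:
`a = [[6, 5], [4, 9]]` → a = [[6, 5], [4, 9]]
`b = a.copy()` → b = [[6, 5], [4, 9]]
`a[0].append(58)` → a = [[6, 5, 58], [4, 9]]; b = [[6, 5, 58], [4, 9]]
`a.append([8, 9])` → a = [[6, 5, 58], [4, 9], [8, 9]]
`print(b)` → prints [[6, 5, 58], [4, 9]]

Answer: [[6, 5, 58], [4, 9]]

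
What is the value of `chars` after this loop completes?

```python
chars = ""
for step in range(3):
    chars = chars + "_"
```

Repeat '_' 3 times
`chars` takes the values: "" → "_" → "__" → "___"

Answer: "___"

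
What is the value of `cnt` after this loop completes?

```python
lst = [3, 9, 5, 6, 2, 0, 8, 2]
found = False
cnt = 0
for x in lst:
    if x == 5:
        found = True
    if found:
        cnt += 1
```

Count elements after first 5 in [3, 9, 5, 6, 2, 0, 8, 2]
`cnt` takes the values: 0 → 1 → 2 → 3 → 4 → 5 → 6

Answer: 6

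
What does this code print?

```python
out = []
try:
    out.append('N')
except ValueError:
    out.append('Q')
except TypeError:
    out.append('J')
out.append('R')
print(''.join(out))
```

Execution trace: 'N' (try body, no exception) → 'R' (after the try/except). Output: NR

Answer: NR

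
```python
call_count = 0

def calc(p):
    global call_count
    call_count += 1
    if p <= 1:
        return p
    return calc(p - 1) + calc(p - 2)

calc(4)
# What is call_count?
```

Calls(p) = 1 + Calls(p-1) + Calls(p-2); Calls(0)=Calls(1)=1. For p=4 this gives 9.

Answer: 9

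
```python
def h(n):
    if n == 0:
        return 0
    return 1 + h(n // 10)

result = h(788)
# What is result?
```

Count of digits of 788: 3

Answer: 3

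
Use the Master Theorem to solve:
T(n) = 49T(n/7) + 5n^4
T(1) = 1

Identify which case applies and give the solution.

a=49, b=7, f(n)=5n^4. log_7(49) = 2. Since c=4 > 2 and the regularity condition holds (49(n/7)^4 = (49/7^4)n^4 with 49/7^4 < 1), Case 3 applies: T(n) = Θ(f(n)) = O(n^4).

Answer: O(n^4) - Case 3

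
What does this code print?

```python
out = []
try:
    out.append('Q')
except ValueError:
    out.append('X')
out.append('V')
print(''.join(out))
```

Execution trace: 'Q' (try body, no exception) → 'V' (after the try/except). Output: QV

Answer: QV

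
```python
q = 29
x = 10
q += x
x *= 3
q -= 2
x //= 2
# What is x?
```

Trace:
`q = 29` → q = 29
`x = 10` → x = 10
`q += x` → q = 39
`x *= 3` → x = 30
`q -= 2` → q = 37
`x //= 2` → x = 15
So x = 15

Answer: 15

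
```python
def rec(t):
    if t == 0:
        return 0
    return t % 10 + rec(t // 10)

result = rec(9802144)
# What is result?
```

Sum of digits of 9802144: 4 + 4 + 1 + 2 + 0 + 8 + 9 = 28

Answer: 28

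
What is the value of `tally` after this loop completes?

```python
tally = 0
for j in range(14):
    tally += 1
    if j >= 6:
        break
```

Loop breaks when j reaches 6, tally is 7
`tally` takes the values: 0 → 1 → 2 → 3 → 4 → 5 → 6 → 7

Answer: 7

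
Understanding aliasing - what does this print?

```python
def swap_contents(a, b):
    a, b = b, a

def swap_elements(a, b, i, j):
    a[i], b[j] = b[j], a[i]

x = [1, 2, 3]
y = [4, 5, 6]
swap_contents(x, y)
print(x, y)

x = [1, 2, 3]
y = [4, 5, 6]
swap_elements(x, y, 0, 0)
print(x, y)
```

Key concept: parameter rebinding vs mutation.
Step by step:
`x = [1, 2, 3]` → x = [1, 2, 3]
`y = [4, 5, 6]` → y = [4, 5, 6]
`swap_contents(x, y)` → no visible change to tracked variables
`print(x, y)` → prints [1, 2, 3] [4, 5, 6]
`x = [1, 2, 3]` → x = [1, 2, 3]
`y = [4, 5, 6]` → y = [4, 5, 6]
`swap_elements(x, y, 0, 0)` → x = [4, 2, 3]; y = [1, 5, 6]
`print(x, y)` → prints [4, 2, 3] [1, 5, 6]

Answer:
[1, 2, 3] [4, 5, 6]
[4, 2, 3] [1, 5, 6]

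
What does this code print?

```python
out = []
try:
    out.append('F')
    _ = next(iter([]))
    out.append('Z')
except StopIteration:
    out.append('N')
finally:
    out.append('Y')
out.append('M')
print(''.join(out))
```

Execution trace: 'F' (try body) → 'N' (except StopIteration) → 'Y' (finally) → 'M' (after the try/except). Output: FNYM

Answer: FNYM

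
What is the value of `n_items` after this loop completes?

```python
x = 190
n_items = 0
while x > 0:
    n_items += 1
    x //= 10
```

Count digits by repeated division by 10
`n_items` takes the values: 0 → 1 → 2 → 3

Answer: 3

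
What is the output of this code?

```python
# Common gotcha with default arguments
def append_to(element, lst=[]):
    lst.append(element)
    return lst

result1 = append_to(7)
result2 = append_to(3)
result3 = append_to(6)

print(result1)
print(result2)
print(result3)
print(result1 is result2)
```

Key concept: mutable default argument gotcha.
Step by step:
`result1 = append_to(7)` → result1 = [7]
`result2 = append_to(3)` → result1 = [7, 3] (same object as result2); result2 = [7, 3] (same object as result1)
`result3 = append_to(6)` → result1 = [7, 3, 6] (same object as result2, result3); result2 = [7, 3, 6] (same object as result1, result3); result3 = [7, 3, 6] (same object as result1, result2)
`print(result1)` → prints [7, 3, 6]
`print(result2)` → prints [7, 3, 6]
`print(result3)` → prints [7, 3, 6]
`print(result1 is result2)` → prints True

Answer:
[7, 3, 6]
[7, 3, 6]
[7, 3, 6]
True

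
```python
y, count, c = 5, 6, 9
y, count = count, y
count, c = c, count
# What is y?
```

Trace:
`y, count, c = 5, 6, 9` → y = 5; count = 6; c = 9
`y, count = count, y` → y = 6; count = 5
`count, c = c, count` → count = 9; c = 5
So y = 6

Answer: 6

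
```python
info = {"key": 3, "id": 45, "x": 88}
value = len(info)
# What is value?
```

Trace:
`info = {"key": 3, "id": 45, "x": 88}` → info = {'key': 3, 'id': 45, 'x': 88}
`value = len(info)` → value = 3
So value = 3

Answer: 3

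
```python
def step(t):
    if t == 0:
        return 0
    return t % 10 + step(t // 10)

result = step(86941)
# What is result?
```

Sum of digits of 86941: 1 + 4 + 9 + 6 + 8 = 28

Answer: 28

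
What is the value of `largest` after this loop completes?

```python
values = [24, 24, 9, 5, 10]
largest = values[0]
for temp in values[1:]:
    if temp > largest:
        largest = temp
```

Maximum of [24, 24, 9, 5, 10]
`largest` takes the values: 24

Answer: 24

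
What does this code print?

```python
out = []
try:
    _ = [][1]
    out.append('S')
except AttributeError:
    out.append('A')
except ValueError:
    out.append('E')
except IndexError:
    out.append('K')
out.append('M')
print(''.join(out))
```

Execution trace: 'K' (except IndexError) → 'M' (after the try/except). Output: KM

Answer: KM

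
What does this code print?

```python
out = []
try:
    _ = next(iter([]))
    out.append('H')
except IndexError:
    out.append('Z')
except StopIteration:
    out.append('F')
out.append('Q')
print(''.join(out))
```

Execution trace: 'F' (except StopIteration) → 'Q' (after the try/except). Output: FQ

Answer: FQ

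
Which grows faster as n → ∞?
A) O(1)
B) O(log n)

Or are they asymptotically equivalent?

O(1) vs O(log n): Higher order terms dominate.

Answer: B) O(log n) grows faster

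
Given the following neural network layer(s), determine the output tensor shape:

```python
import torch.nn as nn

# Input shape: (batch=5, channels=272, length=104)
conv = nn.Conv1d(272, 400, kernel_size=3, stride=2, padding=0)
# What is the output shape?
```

Input: (5, 272, 104) -> Output: (5, 400, 51)

Answer: (5, 400, 51)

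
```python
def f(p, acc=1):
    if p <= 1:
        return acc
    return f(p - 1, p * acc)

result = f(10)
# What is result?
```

Accumulator trace (n, acc): (10, 1) -> (9, 10) -> (8, 90) -> (7, 720) -> (6, 5040) -> (5, 30240) -> (4, 151200) -> (3, 604800) -> (2, 1814400) -> (1, 3628800) -> return 3628800

Answer: 3628800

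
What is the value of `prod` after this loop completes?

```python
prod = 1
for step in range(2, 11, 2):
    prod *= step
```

Product of even numbers 2 to 10
`prod` takes the values: 1 → 2 → 8 → 48 → 384 → 3840

Answer: 3840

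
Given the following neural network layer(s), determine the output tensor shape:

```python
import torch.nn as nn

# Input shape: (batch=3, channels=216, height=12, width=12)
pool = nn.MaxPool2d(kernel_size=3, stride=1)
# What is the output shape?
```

Input: (3, 216, 12, 12) -> Output: (3, 216, 10, 10)

Answer: (3, 216, 10, 10)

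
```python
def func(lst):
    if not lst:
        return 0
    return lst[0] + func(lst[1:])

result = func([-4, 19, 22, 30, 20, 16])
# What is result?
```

(-4) + 19 + 22 + 30 + 20 + 16 + 0 = 103

Answer: 103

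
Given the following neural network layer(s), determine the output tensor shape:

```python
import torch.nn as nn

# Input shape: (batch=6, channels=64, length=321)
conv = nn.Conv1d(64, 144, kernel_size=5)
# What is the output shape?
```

Input: (6, 64, 321) -> Output: (6, 144, 317)

Answer: (6, 144, 317)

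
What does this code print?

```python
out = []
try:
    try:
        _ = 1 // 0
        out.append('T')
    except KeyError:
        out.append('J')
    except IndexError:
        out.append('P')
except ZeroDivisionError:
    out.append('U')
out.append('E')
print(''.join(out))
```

Execution trace: 'U' (outer except ZeroDivisionError) → 'E' (after the try/except). Output: UE

Answer: UE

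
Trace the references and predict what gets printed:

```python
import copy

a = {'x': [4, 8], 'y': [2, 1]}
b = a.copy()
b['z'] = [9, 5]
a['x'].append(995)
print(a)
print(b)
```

Key concept: shallow copy of dict with mutable values.
Step by step:
`a = {'x': [4, 8], 'y': [2, 1]}` → a = {'x': [4, 8], 'y': [2, 1]}
`b = a.copy()` → b = {'x': [4, 8], 'y': [2, 1]}
`b['z'] = [9, 5]` → b = {'x': [4, 8], 'y': [2, 1], 'z': [9, 5]}
`a['x'].append(995)` → a = {'x': [4, 8, 995], 'y': [2, 1]}; b = {'x': [4, 8, 995], 'y': [2, 1], 'z': [9, 5]}
`print(a)` → prints {'x': [4, 8, 995], 'y': [2, 1]}
`print(b)` → prints {'x': [4, 8, 995], 'y': [2, 1], 'z': [9, 5]}

Answer:
{'x': [4, 8, 995], 'y': [2, 1]}
{'x': [4, 8, 995], 'y': [2, 1], 'z': [9, 5]}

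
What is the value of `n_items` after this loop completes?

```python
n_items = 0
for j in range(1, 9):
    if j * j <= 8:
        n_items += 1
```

Count numbers where j² ≤ 8
`n_items` takes the values: 0 → 1 → 2

Answer: 2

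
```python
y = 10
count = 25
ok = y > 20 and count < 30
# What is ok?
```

Trace:
`y = 10` → y = 10
`count = 25` → count = 25
`ok = y > 20 and count < 30` → ok = False
So ok = False

Answer: False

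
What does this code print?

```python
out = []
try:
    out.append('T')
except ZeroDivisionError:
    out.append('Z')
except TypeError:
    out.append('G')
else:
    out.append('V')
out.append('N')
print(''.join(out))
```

Execution trace: 'T' (try body, no exception) → 'V' (else) → 'N' (after the try/except). Output: TVN

Answer: TVN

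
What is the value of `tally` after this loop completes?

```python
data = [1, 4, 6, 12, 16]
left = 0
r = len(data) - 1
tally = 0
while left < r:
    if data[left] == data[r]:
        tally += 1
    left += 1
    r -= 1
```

Count matching pairs from ends
`tally` takes the values: 0

Answer: 0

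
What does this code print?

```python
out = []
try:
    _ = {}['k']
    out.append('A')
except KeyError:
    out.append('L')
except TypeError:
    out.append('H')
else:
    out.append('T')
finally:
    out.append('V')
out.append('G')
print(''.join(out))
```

Execution trace: 'L' (except KeyError) → 'V' (finally) → 'G' (after the try/except). Output: LVG

Answer: LVG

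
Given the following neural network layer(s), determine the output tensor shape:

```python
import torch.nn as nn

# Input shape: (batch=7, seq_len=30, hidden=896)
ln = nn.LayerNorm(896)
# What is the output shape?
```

Input: (7, 30, 896) -> Output: (7, 30, 896)

Answer: (7, 30, 896)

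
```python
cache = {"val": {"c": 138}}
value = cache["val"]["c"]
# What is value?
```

Trace:
`cache = {"val": {"c": 138}}` → cache = {'val': {'c': 138}}
`value = cache["val"]["c"]` → value = 138
So value = 138

Answer: 138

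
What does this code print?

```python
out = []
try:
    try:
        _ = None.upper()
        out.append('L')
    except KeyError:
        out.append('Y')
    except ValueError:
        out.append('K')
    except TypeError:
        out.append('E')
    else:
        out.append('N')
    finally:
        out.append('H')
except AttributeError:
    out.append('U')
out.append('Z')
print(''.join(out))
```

Execution trace: 'H' (finally) → 'U' (outer except AttributeError) → 'Z' (after the try/except). Output: HUZ

Answer: HUZ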